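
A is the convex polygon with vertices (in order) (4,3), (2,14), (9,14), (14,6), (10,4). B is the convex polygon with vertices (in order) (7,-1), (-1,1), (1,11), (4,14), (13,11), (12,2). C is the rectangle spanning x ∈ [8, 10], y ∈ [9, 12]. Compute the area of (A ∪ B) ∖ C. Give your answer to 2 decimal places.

156.24

|A ∪ B| = 162.2396.
|(A ∪ B) ∩ C| = 6.
|(A ∪ B) ∖ C| = 162.2396 − 6 = 156.24.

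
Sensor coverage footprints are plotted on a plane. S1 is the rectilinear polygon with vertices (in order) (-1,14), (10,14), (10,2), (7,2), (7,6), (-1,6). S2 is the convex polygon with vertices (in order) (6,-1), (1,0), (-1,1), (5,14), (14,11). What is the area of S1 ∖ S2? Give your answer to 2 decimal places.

40.40

|S1| = 100, |S1∩S2| = 59.6026.
|S1 ∖ S2| = |S1| − |S1∩S2| = 100 − 59.6026 = 40.40.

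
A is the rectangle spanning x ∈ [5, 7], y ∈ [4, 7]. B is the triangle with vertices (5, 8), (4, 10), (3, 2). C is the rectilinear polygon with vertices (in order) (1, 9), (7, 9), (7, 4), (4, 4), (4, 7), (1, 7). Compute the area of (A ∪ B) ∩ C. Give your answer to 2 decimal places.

8.75

|A ∪ B| = 11.
|(A ∪ B) ∩ C| = 8.75.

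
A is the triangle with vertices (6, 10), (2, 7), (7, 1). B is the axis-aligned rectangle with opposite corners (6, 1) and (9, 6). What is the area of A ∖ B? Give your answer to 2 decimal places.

|A| = 19.5, |A∩B| = 3.0111.
|A ∖ B| = |A| − |A∩B| = 19.5 − 3.0111 = 16.49.

16.49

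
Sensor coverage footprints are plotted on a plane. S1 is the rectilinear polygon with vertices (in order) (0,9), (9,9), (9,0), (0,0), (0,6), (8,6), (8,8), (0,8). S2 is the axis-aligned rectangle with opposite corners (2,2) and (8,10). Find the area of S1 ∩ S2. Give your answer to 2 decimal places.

30.00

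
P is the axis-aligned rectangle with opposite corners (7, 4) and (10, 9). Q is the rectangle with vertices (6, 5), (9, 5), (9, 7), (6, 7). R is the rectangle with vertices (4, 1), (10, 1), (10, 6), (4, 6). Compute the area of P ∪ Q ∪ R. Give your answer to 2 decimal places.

40.00

By inclusion–exclusion:
Individual areas: |P| = 15, |Q| = 6, |R| = 30.
|P∩Q|: x∈[7,9], y∈[5,7] → 2·2 = 4.
|P∩R|: x∈[7,10], y∈[4,6] → 3·2 = 6.
|Q∩R|: x∈[6,9], y∈[5,6] → 3·1 = 3.
|P∩Q∩R| = 2.
|P ∪ Q ∪ R| = 51 − 13 + 2 = 40.00.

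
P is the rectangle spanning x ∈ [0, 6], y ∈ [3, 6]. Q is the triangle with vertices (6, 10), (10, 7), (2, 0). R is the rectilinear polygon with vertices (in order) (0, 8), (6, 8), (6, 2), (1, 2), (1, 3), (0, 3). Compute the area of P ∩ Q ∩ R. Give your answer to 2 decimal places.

The intersection is the polygon with vertices (6,3.5), (5.429,3), (3.2,3), (4.4,6), (6,6).
By the shoelace formula its area is 6.46.

6.46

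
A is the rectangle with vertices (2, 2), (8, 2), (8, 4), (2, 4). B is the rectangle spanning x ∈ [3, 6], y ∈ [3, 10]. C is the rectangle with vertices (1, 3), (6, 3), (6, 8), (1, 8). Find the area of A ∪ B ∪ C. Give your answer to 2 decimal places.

39.00

By inclusion–exclusion:
Individual areas: |A| = 12, |B| = 21, |C| = 25.
|A∩B|: x∈[3,6], y∈[3,4] → 3·1 = 3.
|A∩C|: x∈[2,6], y∈[3,4] → 4·1 = 4.
|B∩C|: x∈[3,6], y∈[3,8] → 3·5 = 15.
|A∩B∩C| = 3.
|A ∪ B ∪ C| = 58 − 22 + 3 = 39.00.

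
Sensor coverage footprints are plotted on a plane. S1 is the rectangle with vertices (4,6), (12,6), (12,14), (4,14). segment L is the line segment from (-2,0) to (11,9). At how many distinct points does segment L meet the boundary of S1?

The segment meets the boundary at (6.667,6).

1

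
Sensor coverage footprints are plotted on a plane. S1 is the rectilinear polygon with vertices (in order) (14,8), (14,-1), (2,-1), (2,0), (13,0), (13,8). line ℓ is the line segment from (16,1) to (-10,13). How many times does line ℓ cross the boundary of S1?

The segment meets the boundary at (13,2.385), (14,1.923).

2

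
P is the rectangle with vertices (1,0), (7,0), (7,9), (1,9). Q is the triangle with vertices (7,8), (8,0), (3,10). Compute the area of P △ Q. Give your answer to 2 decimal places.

|P| = 54, |Q| = 15, |P∩Q| = 11.25.
|P △ Q| = |P| + |Q| − 2·|P∩Q| = 54 + 15 − 22.5 = 46.50.

46.50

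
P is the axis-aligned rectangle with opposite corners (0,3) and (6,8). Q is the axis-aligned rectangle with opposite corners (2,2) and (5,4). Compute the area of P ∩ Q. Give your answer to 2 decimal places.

|P∩Q|: x∈[2,5], y∈[3,4] → 3·1 = 3.

3.00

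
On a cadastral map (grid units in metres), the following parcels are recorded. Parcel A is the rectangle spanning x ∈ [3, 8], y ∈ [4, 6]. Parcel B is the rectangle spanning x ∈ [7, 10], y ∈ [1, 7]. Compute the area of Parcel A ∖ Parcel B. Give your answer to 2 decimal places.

|Parcel A∩Parcel B|: x∈[7,8], y∈[4,6] → 1·2 = 2.
|Parcel A| = 10.
|Parcel A ∖ Parcel B| = |Parcel A| − |Parcel A∩Parcel B| = 10 − 2 = 8.00.

8.00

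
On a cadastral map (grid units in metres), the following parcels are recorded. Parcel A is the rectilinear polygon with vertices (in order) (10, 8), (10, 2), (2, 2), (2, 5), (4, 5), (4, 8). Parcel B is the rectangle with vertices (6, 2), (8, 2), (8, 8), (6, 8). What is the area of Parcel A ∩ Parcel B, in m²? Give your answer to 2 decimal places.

12.00

The intersection is the polygon with vertices (6,2), (6,8), (8,8), (8,2).
By the shoelace formula its area is 12.00.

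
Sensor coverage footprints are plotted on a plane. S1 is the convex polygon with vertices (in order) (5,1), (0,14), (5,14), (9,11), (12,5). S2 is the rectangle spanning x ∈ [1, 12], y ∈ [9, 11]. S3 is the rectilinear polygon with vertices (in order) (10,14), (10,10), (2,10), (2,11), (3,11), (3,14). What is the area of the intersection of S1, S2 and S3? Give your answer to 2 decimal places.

7.25

The intersection is the polygon with vertices (3,11), (9,11), (9.5,10), (2,10), (2,11).
By the shoelace formula its area is 7.25.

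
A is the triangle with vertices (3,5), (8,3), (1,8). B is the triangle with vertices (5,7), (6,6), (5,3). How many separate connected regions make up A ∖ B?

2

A ∖ B splits into 2 disjoint pieces (area 4.0857, area 1.0079).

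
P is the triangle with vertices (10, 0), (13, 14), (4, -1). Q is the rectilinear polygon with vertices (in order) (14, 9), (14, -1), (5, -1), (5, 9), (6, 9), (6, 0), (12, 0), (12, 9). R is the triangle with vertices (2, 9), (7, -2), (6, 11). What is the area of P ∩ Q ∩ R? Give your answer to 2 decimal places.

0.95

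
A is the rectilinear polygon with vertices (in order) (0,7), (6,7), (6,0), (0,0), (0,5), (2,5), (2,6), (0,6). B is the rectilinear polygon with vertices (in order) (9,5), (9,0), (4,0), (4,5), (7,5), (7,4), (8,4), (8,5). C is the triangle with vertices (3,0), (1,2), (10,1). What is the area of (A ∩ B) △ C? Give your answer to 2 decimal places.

12.92

|A ∩ B| = 10.
|(A ∩ B) ∩ C| = 2.5397.
|(A ∩ B) △ C| = 10 + 8 − 5.0794 = 12.92.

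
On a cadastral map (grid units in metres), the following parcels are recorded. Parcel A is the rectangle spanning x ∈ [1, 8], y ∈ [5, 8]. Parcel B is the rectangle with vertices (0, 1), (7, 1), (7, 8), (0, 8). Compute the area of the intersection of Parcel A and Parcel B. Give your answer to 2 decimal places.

18.00

|Parcel A∩Parcel B|: x∈[1,7], y∈[5,8] → 6·3 = 18.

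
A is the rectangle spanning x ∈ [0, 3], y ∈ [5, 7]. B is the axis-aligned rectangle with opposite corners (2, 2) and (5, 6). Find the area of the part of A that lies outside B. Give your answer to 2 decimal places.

5.00

|A∩B|: x∈[2,3], y∈[5,6] → 1·1 = 1.
|A| = 6.
|A ∖ B| = |A| − |A∩B| = 6 − 1 = 5.00.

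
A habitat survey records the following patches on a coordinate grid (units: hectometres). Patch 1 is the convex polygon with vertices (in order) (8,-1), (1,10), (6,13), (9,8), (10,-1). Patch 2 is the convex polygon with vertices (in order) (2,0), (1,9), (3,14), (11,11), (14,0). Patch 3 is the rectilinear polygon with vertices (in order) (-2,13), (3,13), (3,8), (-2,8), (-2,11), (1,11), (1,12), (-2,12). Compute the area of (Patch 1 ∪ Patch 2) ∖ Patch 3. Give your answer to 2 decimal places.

|Patch 1 ∪ Patch 2| = 137.417.
|(Patch 1 ∪ Patch 2) ∩ Patch 3| = 6.8848.
|(Patch 1 ∪ Patch 2) ∖ Patch 3| = 137.417 − 6.8848 = 130.53.

130.53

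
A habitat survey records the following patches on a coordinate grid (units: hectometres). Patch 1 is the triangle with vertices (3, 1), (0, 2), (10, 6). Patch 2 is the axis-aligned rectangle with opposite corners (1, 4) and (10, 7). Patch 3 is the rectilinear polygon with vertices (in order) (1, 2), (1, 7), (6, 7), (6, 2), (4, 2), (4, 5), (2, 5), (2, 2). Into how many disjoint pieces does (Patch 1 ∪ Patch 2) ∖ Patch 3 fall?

(Patch 1 ∪ Patch 2) ∖ Patch 3 splits into 3 disjoint pieces (area 4.8, area 2, area 12.5143).

3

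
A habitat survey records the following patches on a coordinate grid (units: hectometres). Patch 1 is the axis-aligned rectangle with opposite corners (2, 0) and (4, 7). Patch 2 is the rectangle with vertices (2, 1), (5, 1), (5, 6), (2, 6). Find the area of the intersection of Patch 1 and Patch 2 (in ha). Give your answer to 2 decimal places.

|Patch 1∩Patch 2|: x∈[2,4], y∈[1,6] → 2·5 = 10.

10.00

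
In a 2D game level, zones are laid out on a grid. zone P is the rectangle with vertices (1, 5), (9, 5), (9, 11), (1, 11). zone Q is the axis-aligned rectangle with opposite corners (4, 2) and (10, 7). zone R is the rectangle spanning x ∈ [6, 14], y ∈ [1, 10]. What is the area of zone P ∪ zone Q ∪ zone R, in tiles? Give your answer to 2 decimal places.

111.00

By inclusion–exclusion:
Individual areas: |zone P| = 48, |zone Q| = 30, |zone R| = 72.
|zone P∩zone Q|: x∈[4,9], y∈[5,7] → 5·2 = 10.
|zone P∩zone R|: x∈[6,9], y∈[5,10] → 3·5 = 15.
|zone Q∩zone R|: x∈[6,10], y∈[2,7] → 4·5 = 20.
|zone P∩zone Q∩zone R| = 6.
|zone P ∪ zone Q ∪ zone R| = 150 − 45 + 6 = 111.00.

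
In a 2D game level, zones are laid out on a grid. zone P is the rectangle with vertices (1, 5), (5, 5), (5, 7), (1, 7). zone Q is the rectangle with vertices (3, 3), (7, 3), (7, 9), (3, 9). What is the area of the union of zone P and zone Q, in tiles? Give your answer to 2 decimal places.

By inclusion–exclusion:
Individual areas: |zone P| = 8, |zone Q| = 24.
|zone P∩zone Q|: x∈[3,5], y∈[5,7] → 2·2 = 4.
|zone P ∪ zone Q| = 32 − 4 = 28.00.

28.00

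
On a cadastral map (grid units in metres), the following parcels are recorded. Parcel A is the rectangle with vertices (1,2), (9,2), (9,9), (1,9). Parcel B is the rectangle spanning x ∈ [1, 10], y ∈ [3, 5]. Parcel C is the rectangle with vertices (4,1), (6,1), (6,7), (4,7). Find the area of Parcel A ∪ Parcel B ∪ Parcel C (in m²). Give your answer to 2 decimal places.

By inclusion–exclusion:
Individual areas: |Parcel A| = 56, |Parcel B| = 18, |Parcel C| = 12.
|Parcel A∩Parcel B|: x∈[1,9], y∈[3,5] → 8·2 = 16.
|Parcel A∩Parcel C|: x∈[4,6], y∈[2,7] → 2·5 = 10.
|Parcel B∩Parcel C|: x∈[4,6], y∈[3,5] → 2·2 = 4.
|Parcel A∩Parcel B∩Parcel C| = 4.
|Parcel A ∪ Parcel B ∪ Parcel C| = 86 − 30 + 4 = 60.00.

60.00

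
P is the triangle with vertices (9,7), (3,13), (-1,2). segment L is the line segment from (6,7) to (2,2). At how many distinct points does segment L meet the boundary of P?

1

The segment meets the boundary at (4,4.5).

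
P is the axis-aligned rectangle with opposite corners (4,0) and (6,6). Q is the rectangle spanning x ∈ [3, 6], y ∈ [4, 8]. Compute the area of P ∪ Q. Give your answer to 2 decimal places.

By inclusion–exclusion:
Individual areas: |P| = 12, |Q| = 12.
|P∩Q|: x∈[4,6], y∈[4,6] → 2·2 = 4.
|P ∪ Q| = 24 − 4 = 20.00.

20.00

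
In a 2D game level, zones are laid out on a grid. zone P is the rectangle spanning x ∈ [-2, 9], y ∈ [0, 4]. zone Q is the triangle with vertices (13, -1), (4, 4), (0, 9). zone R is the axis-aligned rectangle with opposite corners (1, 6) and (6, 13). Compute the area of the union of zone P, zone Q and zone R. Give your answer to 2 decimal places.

84.95

By inclusion–exclusion:
Individual areas: |zone P| = 44, |zone Q| = 12.5, |zone R| = 35.
|zone P∩zone Q| = 4.5406.
|zone P∩zone R| = 0 (no overlap).
|zone Q∩zone R| = 2.0096.
|zone P∩zone Q∩zone R| = 0.
|zone P ∪ zone Q ∪ zone R| = 91.5 − 6.5502 + 0 = 84.95.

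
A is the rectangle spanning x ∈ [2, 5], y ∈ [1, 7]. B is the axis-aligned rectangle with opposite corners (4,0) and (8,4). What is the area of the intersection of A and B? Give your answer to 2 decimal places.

3.00

|A∩B|: x∈[4,5], y∈[1,4] → 1·3 = 3.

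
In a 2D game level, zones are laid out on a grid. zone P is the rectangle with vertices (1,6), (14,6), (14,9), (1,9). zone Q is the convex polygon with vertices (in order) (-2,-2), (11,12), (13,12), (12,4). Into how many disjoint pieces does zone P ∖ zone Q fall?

zone P ∖ zone Q splits into 2 disjoint pieces (area 4.6875, area 17.4643).

2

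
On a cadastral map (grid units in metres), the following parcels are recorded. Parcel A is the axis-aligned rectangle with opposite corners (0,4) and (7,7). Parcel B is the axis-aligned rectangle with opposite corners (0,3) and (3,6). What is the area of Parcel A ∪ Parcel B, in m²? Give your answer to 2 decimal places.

24.00

By inclusion–exclusion:
Individual areas: |Parcel A| = 21, |Parcel B| = 9.
|Parcel A∩Parcel B|: x∈[0,3], y∈[4,6] → 3·2 = 6.
|Parcel A ∪ Parcel B| = 30 − 6 = 24.00.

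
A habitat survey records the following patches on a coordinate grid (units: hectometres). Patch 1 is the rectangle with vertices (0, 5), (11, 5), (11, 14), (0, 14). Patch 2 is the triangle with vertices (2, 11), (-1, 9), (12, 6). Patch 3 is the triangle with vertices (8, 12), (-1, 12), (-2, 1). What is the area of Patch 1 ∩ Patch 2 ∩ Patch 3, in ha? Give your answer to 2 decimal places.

10.21

The intersection is the polygon with vertices (0,8.769), (0,9.667), (2,11), (5.5,9.25), (4.185,7.803).
By the shoelace formula its area is 10.21.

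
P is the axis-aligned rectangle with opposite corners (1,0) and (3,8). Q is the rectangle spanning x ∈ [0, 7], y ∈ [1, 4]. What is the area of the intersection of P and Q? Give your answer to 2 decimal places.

6.00

|P∩Q|: x∈[1,3], y∈[1,4] → 2·3 = 6.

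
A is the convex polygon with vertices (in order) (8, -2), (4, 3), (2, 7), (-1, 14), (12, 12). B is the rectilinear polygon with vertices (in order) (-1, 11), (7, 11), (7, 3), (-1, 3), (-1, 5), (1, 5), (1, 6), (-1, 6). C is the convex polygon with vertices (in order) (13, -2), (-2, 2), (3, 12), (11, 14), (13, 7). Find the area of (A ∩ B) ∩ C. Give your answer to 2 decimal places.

The region (A ∩ B) ∩ C is the polygon with vertices (1.308,8.615), (2.5,11), (7,11), (7,3), (4,3), (2,7).
By the shoelace formula its area is 36.79.

36.79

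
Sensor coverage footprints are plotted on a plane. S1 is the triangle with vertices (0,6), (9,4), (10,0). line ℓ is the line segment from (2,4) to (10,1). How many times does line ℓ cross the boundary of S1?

The segment meets the boundary at (9.724,1.103), (5.556,2.667).

2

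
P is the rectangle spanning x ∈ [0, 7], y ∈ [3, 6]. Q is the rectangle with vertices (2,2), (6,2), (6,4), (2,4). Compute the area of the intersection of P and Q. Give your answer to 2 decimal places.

|P∩Q|: x∈[2,6], y∈[3,4] → 4·1 = 4.

4.00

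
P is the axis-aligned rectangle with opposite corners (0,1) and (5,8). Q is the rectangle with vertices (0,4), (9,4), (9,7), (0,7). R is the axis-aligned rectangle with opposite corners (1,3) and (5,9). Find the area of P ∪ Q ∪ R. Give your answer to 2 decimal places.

By inclusion–exclusion:
Individual areas: |P| = 35, |Q| = 27, |R| = 24.
|P∩Q|: x∈[0,5], y∈[4,7] → 5·3 = 15.
|P∩R|: x∈[1,5], y∈[3,8] → 4·5 = 20.
|Q∩R|: x∈[1,5], y∈[4,7] → 4·3 = 12.
|P∩Q∩R| = 12.
|P ∪ Q ∪ R| = 86 − 47 + 12 = 51.00.

51.00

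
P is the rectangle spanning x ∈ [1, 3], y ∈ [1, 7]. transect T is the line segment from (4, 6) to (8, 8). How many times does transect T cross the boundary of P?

0

The segment lies entirely outside P and never meets its boundary.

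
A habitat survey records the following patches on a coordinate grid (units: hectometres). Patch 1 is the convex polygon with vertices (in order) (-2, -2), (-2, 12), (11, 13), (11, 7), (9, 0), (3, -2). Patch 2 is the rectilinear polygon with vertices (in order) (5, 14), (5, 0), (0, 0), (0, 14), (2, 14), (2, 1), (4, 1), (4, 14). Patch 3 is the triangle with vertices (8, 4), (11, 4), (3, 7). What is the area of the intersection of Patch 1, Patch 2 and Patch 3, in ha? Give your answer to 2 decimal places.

The intersection is the polygon with vertices (4,6.625), (5,6.25), (5,5.8), (4,6.4).
By the shoelace formula its area is 0.34.

0.34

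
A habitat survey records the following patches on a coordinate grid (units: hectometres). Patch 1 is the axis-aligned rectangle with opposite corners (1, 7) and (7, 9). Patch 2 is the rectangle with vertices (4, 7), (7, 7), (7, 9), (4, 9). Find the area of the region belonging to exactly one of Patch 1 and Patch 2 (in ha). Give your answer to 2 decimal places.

|Patch 1∩Patch 2|: x∈[4,7], y∈[7,9] → 3·2 = 6.
|Patch 1 △ Patch 2| = |Patch 1| + |Patch 2| − 2·|Patch 1∩Patch 2| = 12 + 6 − 12 = 6.00.

6.00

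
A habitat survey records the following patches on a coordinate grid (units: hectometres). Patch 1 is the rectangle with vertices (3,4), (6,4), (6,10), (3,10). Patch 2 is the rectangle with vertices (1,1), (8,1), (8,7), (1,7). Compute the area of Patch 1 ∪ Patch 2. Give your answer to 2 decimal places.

51.00

By inclusion–exclusion:
Individual areas: |Patch 1| = 18, |Patch 2| = 42.
|Patch 1∩Patch 2|: x∈[3,6], y∈[4,7] → 3·3 = 9.
|Patch 1 ∪ Patch 2| = 60 − 9 = 51.00.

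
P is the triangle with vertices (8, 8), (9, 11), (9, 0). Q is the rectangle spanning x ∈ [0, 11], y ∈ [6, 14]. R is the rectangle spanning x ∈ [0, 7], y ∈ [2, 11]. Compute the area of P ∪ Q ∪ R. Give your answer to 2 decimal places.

By inclusion–exclusion:
Individual areas: |P| = 5.5, |Q| = 88, |R| = 63.
|P∩Q| = 3.25.
|P∩R| = 0.
|Q∩R|: x∈[0,7], y∈[6,11] → 7·5 = 35.
|P∩Q∩R| = 0.
|P ∪ Q ∪ R| = 156.5 − 38.25 + 0 = 118.25.

118.25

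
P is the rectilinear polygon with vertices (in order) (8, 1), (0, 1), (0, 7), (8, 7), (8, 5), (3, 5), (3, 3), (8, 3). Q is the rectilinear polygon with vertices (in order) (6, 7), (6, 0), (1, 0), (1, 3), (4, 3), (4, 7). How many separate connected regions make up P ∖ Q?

3

P ∖ Q splits into 3 disjoint pieces (area 4, area 16, area 4).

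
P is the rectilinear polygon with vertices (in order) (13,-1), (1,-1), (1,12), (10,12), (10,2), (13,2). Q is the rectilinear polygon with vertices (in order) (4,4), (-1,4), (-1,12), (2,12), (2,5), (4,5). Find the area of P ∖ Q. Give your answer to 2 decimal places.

116.00

|P| = 126, |P∩Q| = 10.
|P ∖ Q| = |P| − |P∩Q| = 126 − 10 = 116.00.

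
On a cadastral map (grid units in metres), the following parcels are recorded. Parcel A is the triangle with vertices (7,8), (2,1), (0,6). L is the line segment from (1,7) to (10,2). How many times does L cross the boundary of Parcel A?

The segment meets the boundary at (4.784,4.898), (1.849,6.528).

2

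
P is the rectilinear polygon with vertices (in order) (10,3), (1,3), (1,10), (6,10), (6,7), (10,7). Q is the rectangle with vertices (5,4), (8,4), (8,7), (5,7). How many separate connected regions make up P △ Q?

1

P △ Q is a single connected region.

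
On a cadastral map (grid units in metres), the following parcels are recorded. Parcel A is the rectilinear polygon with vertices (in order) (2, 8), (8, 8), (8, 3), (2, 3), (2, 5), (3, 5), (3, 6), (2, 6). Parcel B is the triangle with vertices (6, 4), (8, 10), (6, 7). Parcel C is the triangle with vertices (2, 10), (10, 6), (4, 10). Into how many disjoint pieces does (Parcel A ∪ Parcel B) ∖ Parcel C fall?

(Parcel A ∪ Parcel B) ∖ Parcel C splits into 2 disjoint pieces (area 0.9744, area 28).

2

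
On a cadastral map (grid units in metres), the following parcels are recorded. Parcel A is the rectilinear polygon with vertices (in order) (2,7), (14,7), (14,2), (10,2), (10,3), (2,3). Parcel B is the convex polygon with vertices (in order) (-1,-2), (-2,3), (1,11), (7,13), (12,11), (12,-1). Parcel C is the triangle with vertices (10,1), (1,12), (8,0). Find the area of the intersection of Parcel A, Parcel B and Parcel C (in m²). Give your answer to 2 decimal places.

The intersection is the polygon with vertices (6.25,3), (3.917,7), (5.091,7), (8.364,3).
By the shoelace formula its area is 6.58.

6.58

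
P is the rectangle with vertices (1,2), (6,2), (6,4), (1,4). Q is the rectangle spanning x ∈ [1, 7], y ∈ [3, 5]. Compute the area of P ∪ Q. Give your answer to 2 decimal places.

17.00

By inclusion–exclusion:
Individual areas: |P| = 10, |Q| = 12.
|P∩Q|: x∈[1,6], y∈[3,4] → 5·1 = 5.
|P ∪ Q| = 22 − 5 = 17.00.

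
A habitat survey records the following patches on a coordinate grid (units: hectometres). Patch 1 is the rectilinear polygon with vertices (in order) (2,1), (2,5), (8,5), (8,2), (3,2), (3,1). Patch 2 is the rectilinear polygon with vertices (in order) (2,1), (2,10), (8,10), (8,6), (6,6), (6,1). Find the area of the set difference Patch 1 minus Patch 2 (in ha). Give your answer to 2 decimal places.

|Patch 1| = 19, |Patch 1∩Patch 2| = 13.
|Patch 1 ∖ Patch 2| = |Patch 1| − |Patch 1∩Patch 2| = 19 − 13 = 6.00.

6.00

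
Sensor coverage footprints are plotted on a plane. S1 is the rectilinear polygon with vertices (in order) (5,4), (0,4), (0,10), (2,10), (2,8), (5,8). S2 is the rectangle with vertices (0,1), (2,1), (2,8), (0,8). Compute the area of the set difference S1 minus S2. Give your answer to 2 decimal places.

|S1| = 24, |S1∩S2| = 8.
|S1 ∖ S2| = |S1| − |S1∩S2| = 24 − 8 = 16.00.

16.00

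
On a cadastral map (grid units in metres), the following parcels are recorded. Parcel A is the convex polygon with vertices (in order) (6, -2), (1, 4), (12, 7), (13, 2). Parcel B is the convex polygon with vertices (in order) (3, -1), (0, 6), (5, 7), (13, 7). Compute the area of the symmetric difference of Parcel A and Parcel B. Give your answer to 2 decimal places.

51.27

|Parcel A| = 60, |Parcel B| = 51, |Parcel A∩Parcel B| = 29.8652.
|Parcel A △ Parcel B| = |Parcel A| + |Parcel B| − 2·|Parcel A∩Parcel B| = 60 + 51 − 59.7303 = 51.27.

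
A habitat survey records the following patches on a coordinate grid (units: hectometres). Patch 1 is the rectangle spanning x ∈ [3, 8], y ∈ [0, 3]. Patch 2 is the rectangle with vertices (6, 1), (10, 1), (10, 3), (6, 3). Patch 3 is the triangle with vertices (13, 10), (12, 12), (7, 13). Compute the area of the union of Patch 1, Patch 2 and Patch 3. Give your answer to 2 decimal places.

23.50

By inclusion–exclusion:
Individual areas: |Patch 1| = 15, |Patch 2| = 8, |Patch 3| = 4.5.
|Patch 1∩Patch 2|: x∈[6,8], y∈[1,3] → 2·2 = 4.
|Patch 1∩Patch 3| = 0.
|Patch 2∩Patch 3| = 0.
|Patch 1∩Patch 2∩Patch 3| = 0.
|Patch 1 ∪ Patch 2 ∪ Patch 3| = 27.5 − 4 + 0 = 23.50.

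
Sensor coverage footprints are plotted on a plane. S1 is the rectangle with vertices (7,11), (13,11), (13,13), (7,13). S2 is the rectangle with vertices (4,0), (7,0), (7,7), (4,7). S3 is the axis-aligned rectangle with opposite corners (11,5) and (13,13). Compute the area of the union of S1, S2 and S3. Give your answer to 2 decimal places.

By inclusion–exclusion:
Individual areas: |S1| = 12, |S2| = 21, |S3| = 16.
|S1∩S2| = 0 (no overlap).
|S1∩S3|: x∈[11,13], y∈[11,13] → 2·2 = 4.
|S2∩S3| = 0 (no overlap).
|S1∩S2∩S3| = 0.
|S1 ∪ S2 ∪ S3| = 49 − 4 + 0 = 45.00.

45.00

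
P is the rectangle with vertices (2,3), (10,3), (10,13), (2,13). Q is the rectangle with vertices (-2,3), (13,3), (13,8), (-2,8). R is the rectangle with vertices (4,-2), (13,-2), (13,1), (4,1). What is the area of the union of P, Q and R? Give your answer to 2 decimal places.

By inclusion–exclusion:
Individual areas: |P| = 80, |Q| = 75, |R| = 27.
|P∩Q|: x∈[2,10], y∈[3,8] → 8·5 = 40.
|P∩R| = 0 (no overlap).
|Q∩R| = 0 (no overlap).
|P∩Q∩R| = 0.
|P ∪ Q ∪ R| = 182 − 40 + 0 = 142.00.

142.00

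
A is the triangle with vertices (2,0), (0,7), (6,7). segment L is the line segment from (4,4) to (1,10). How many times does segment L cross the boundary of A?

1

The segment meets the boundary at (2.5,7).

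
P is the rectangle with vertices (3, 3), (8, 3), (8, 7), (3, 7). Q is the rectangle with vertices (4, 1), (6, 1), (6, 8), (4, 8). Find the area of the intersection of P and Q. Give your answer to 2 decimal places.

|P∩Q|: x∈[4,6], y∈[3,7] → 2·4 = 8.

8.00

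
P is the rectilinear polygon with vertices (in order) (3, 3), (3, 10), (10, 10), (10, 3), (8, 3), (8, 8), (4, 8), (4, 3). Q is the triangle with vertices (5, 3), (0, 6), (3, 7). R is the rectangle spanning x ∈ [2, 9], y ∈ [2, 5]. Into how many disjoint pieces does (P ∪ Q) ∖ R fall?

1

(P ∪ Q) ∖ R is a single connected region.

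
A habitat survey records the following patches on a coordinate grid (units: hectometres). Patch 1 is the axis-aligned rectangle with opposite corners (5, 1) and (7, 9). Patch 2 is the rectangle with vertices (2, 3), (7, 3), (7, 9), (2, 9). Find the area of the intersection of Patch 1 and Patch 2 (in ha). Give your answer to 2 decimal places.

12.00

|Patch 1∩Patch 2|: x∈[5,7], y∈[3,9] → 2·6 = 12.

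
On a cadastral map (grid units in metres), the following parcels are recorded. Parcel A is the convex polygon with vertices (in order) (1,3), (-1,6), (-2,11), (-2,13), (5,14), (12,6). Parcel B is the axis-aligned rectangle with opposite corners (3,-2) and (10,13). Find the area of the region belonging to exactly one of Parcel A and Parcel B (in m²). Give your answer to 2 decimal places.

102.95

|Parcel A| = 97.5, |Parcel B| = 105, |Parcel A∩Parcel B| = 49.7768.
|Parcel A △ Parcel B| = |Parcel A| + |Parcel B| − 2·|Parcel A∩Parcel B| = 97.5 + 105 − 99.5536 = 102.95.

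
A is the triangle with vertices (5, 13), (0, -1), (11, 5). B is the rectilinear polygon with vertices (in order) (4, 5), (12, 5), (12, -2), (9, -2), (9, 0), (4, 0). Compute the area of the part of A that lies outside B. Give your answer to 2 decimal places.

|A| = 62, |A∩B| = 13.3636.
|A ∖ B| = |A| − |A∩B| = 62 − 13.3636 = 48.64.

48.64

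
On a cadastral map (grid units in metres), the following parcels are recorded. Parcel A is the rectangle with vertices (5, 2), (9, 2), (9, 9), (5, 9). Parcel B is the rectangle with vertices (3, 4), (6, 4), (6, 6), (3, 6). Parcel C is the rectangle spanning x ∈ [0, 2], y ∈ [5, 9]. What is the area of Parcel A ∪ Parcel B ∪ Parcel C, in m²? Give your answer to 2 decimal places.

By inclusion–exclusion:
Individual areas: |Parcel A| = 28, |Parcel B| = 6, |Parcel C| = 8.
|Parcel A∩Parcel B|: x∈[5,6], y∈[4,6] → 1·2 = 2.
|Parcel A∩Parcel C| = 0 (no overlap).
|Parcel B∩Parcel C| = 0 (no overlap).
|Parcel A∩Parcel B∩Parcel C| = 0.
|Parcel A ∪ Parcel B ∪ Parcel C| = 42 − 2 + 0 = 40.00.

40.00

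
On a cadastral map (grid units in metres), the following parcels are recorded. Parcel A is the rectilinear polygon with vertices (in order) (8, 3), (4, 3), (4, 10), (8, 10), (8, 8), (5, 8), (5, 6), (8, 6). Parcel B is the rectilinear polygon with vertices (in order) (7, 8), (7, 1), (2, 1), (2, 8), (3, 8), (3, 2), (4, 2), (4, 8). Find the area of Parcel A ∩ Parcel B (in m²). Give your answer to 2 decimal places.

11.00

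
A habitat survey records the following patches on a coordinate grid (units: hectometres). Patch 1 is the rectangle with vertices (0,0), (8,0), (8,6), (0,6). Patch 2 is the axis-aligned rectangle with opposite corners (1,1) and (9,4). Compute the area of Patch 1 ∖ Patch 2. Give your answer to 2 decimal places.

|Patch 1∩Patch 2|: x∈[1,8], y∈[1,4] → 7·3 = 21.
|Patch 1| = 48.
|Patch 1 ∖ Patch 2| = |Patch 1| − |Patch 1∩Patch 2| = 48 − 21 = 27.00.

27.00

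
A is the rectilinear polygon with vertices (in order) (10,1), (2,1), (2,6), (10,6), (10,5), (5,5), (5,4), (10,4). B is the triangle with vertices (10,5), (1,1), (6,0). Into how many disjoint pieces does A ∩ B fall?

1

A ∩ B is a single connected region.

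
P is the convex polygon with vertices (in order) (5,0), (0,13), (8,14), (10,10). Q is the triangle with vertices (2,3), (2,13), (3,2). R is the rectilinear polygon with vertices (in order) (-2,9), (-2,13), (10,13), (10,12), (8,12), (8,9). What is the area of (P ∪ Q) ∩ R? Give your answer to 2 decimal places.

29.67

The region (P ∪ Q) ∩ R is the polygon with vertices (0,13), (8.5,13), (9,12), (8,12), (8,9), (1.538,9).
By the shoelace formula its area is 29.67.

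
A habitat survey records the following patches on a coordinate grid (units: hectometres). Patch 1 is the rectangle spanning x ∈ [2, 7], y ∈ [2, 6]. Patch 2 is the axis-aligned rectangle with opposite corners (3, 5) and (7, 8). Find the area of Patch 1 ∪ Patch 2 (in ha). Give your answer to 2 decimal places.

28.00

By inclusion–exclusion:
Individual areas: |Patch 1| = 20, |Patch 2| = 12.
|Patch 1∩Patch 2|: x∈[3,7], y∈[5,6] → 4·1 = 4.
|Patch 1 ∪ Patch 2| = 32 − 4 = 28.00.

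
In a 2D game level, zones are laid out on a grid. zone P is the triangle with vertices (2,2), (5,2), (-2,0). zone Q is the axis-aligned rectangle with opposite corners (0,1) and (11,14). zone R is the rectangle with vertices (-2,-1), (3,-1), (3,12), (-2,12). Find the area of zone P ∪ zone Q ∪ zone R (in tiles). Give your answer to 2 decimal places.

175.00

By inclusion–exclusion:
Individual areas: |zone P| = 3, |zone Q| = 143, |zone R| = 65.
|zone P∩zone Q| = 2.25.
|zone P∩zone R| = 2.4286.
|zone Q∩zone R|: x∈[0,3], y∈[1,12] → 3·11 = 33.
|zone P∩zone Q∩zone R| = 1.6786.
|zone P ∪ zone Q ∪ zone R| = 211 − 37.6786 + 1.6786 = 175.00.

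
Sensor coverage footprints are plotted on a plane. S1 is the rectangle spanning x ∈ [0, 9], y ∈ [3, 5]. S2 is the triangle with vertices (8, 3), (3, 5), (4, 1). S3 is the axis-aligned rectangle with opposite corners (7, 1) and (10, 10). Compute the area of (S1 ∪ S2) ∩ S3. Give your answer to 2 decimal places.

The region (S1 ∪ S2) ∩ S3 is the polygon with vertices (9,3), (8,3), (7,2.5), (7,5), (9,5).
By the shoelace formula its area is 4.25.

4.25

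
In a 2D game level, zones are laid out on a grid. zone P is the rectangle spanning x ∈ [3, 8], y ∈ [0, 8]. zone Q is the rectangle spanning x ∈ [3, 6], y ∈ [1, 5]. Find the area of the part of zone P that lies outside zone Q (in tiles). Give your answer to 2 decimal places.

28.00

|zone P∩zone Q|: x∈[3,6], y∈[1,5] → 3·4 = 12.
|zone P| = 40.
|zone P ∖ zone Q| = |zone P| − |zone P∩zone Q| = 40 − 12 = 28.00.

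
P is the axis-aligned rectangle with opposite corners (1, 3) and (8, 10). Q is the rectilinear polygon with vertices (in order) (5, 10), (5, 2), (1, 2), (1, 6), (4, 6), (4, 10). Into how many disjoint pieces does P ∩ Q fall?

1

P ∩ Q is a single connected region.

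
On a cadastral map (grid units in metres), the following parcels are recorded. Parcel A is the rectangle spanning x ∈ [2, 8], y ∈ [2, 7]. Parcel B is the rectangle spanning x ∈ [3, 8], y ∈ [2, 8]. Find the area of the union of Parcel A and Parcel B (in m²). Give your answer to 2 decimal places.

35.00

By inclusion–exclusion:
Individual areas: |Parcel A| = 30, |Parcel B| = 30.
|Parcel A∩Parcel B|: x∈[3,8], y∈[2,7] → 5·5 = 25.
|Parcel A ∪ Parcel B| = 60 − 25 = 35.00.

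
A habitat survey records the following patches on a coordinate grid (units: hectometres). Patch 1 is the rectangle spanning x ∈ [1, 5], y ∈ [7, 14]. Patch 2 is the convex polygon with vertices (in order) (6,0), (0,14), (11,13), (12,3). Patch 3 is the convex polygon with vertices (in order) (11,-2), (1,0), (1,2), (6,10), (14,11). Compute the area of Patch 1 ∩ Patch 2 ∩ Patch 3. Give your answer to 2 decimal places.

The intersection is the polygon with vertices (4.125,7), (5,8.4), (5,7).
By the shoelace formula its area is 0.61.

0.61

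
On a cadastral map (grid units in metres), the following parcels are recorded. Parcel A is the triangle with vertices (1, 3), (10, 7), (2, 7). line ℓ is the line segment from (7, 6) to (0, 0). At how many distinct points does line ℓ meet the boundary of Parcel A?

The segment meets the boundary at (6.192,5.308).

1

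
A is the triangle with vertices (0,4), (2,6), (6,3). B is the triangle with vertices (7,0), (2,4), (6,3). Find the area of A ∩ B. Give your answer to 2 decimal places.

0.58

The intersection is the polygon with vertices (2.526,3.579), (2,4), (6,3).
By the shoelace formula its area is 0.58.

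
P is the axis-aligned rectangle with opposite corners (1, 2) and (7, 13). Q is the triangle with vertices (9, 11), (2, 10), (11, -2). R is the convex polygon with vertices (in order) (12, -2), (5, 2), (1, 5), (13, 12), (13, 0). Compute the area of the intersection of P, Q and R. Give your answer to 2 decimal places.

6.96

The intersection is the polygon with vertices (4.304,6.928), (7,8.5), (7,3.333).
By the shoelace formula its area is 6.96.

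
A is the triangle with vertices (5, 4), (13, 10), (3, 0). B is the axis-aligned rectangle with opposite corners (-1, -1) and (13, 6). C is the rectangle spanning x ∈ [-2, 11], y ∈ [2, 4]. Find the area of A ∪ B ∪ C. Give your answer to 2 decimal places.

By inclusion–exclusion:
Individual areas: |A| = 10, |B| = 98, |C| = 26.
|A∩B| = 7.3333.
|A∩C| = 3.
|B∩C|: x∈[-1,11], y∈[2,4] → 12·2 = 24.
|A∩B∩C| = 3.
|A ∪ B ∪ C| = 134 − 34.3333 + 3 = 102.67.

102.67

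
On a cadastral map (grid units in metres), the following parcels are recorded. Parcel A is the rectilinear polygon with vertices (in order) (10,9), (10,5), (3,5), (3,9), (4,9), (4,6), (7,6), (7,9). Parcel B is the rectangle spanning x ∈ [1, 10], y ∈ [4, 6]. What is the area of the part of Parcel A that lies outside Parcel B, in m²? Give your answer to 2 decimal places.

12.00

|Parcel A| = 19, |Parcel A∩Parcel B| = 7.
|Parcel A ∖ Parcel B| = |Parcel A| − |Parcel A∩Parcel B| = 19 − 7 = 12.00.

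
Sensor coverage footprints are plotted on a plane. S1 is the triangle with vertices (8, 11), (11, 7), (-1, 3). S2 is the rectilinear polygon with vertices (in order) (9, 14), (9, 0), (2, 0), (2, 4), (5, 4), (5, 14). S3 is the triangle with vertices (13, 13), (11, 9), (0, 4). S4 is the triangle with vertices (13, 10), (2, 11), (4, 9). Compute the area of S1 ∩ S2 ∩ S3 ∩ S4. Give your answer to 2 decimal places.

0.31

The intersection is the polygon with vertices (8.722,10.038), (9,9.667), (9,9.556), (7.838,9.427).
By the shoelace formula its area is 0.31.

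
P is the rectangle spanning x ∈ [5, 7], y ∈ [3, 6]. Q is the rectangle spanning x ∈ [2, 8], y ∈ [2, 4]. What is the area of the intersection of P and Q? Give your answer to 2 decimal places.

|P∩Q|: x∈[5,7], y∈[3,4] → 2·1 = 2.

2.00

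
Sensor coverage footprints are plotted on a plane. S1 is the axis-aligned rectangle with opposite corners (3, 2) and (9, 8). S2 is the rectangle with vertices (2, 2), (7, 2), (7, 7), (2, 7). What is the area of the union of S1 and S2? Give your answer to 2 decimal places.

By inclusion–exclusion:
Individual areas: |S1| = 36, |S2| = 25.
|S1∩S2|: x∈[3,7], y∈[2,7] → 4·5 = 20.
|S1 ∪ S2| = 61 − 20 = 41.00.

41.00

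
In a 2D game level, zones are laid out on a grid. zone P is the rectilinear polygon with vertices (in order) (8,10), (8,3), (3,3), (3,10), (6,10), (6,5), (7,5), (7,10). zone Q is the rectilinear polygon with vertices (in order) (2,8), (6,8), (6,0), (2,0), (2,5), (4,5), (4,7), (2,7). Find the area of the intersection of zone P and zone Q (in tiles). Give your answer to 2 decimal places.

13.00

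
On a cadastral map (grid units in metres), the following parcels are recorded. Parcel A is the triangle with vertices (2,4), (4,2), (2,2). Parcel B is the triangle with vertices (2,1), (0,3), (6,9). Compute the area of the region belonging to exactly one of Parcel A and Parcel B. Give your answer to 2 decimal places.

|Parcel A| = 2, |Parcel B| = 12, |Parcel A∩Parcel B| = 1.25.
|Parcel A △ Parcel B| = |Parcel A| + |Parcel B| − 2·|Parcel A∩Parcel B| = 2 + 12 − 2.5 = 11.50.

11.50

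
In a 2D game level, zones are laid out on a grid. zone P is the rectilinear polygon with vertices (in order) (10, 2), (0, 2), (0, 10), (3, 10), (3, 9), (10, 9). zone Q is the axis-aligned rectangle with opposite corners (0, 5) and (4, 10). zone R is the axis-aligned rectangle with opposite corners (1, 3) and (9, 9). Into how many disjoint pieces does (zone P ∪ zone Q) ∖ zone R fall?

(zone P ∪ zone Q) ∖ zone R is a single connected region.

1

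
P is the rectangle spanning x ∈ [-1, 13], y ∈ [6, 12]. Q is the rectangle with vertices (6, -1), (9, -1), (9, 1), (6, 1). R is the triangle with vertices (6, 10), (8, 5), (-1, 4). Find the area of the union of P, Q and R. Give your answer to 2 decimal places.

100.97

By inclusion–exclusion:
Individual areas: |P| = 84, |Q| = 6, |R| = 23.5.
|P∩Q| = 0 (no overlap).
|P∩R| = 12.5333.
|Q∩R| = 0.
|P∩Q∩R| = 0.
|P ∪ Q ∪ R| = 113.5 − 12.5333 + 0 = 100.97.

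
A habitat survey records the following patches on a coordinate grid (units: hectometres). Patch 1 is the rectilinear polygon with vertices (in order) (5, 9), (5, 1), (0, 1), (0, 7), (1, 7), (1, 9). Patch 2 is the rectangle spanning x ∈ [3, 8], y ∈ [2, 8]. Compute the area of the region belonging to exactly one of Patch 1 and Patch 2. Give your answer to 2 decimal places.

|Patch 1| = 38, |Patch 2| = 30, |Patch 1∩Patch 2| = 12.
|Patch 1 △ Patch 2| = |Patch 1| + |Patch 2| − 2·|Patch 1∩Patch 2| = 38 + 30 − 24 = 44.00.

44.00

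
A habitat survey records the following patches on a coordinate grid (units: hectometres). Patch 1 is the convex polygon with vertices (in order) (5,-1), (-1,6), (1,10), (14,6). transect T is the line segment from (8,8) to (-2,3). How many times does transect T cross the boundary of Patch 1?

The segment meets the boundary at (0.5,4.25), (7.81,7.905).

2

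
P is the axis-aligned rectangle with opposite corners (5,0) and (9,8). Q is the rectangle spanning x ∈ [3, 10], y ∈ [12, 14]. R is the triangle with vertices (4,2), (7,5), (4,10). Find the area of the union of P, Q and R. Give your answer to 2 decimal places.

52.70

By inclusion–exclusion:
Individual areas: |P| = 32, |Q| = 14, |R| = 12.
|P∩Q| = 0 (no overlap).
|P∩R| = 5.3.
|Q∩R| = 0.
|P∩Q∩R| = 0.
|P ∪ Q ∪ R| = 58 − 5.3 + 0 = 52.70.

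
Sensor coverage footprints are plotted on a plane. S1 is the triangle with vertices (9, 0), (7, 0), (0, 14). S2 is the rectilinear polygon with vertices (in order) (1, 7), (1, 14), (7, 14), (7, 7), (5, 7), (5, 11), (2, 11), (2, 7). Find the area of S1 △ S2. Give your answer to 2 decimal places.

|S1| = 14, |S2| = 30, |S1∩S2| = 0.6667.
|S1 △ S2| = |S1| + |S2| − 2·|S1∩S2| = 14 + 30 − 1.3333 = 42.67.

42.67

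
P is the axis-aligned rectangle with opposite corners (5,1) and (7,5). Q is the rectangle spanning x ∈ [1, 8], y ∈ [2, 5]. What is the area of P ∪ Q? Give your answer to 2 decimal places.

23.00

By inclusion–exclusion:
Individual areas: |P| = 8, |Q| = 21.
|P∩Q|: x∈[5,7], y∈[2,5] → 2·3 = 6.
|P ∪ Q| = 29 − 6 = 23.00.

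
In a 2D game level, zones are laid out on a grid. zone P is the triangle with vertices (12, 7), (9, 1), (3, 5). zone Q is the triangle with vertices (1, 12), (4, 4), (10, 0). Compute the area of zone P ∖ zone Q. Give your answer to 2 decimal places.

|zone P| = 24, |zone P∩zone Q| = 7.7673.
|zone P ∖ zone Q| = |zone P| − |zone P∩zone Q| = 24 − 7.7673 = 16.23.

16.23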